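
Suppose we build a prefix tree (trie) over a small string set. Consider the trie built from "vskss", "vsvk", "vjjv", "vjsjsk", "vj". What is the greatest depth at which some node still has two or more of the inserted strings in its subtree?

The deepest shared node is where two words last agree before diverging.
e.g. "vj" and "vjjv" share the prefix "vj" of length 2; no pair shares a longer one.
Longest shared-prefix length: 2

2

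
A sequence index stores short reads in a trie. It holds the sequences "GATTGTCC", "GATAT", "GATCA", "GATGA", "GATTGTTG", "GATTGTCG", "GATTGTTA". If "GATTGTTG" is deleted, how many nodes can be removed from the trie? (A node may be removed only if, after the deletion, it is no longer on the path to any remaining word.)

1

After clearing the end-marker at "GATTGTTG", prune upward until reaching a node still needed by another word.
The suffix "G" (1 node) is used only by "GATTGTTG"; the node for "GATTGTT" still has the child "A", so pruning stops there.
Nodes removed: 1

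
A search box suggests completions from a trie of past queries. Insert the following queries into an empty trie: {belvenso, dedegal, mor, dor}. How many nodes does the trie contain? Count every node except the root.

For each word, the new-node count is its length minus the longest prefix already in the trie:
  "belvenso" → 8 new (b, e, l, v, e, n, s, o)
  "dedegal" → 7 new (d, e, d, e, g, a, l)
  "mor" → 3 new (m, o, r)
  "dor" → prefix "d" already present; 2 new (o, r)
Total nodes = 8 + 7 + 3 + 2 = 20

20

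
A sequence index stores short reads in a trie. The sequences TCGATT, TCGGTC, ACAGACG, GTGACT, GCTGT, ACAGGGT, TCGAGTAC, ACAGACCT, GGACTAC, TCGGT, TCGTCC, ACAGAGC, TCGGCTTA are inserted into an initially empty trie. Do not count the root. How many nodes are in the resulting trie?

50

For each word, the new-node count is its length minus the longest prefix already in the trie:
  "TCGATT" → 6 new (T, C, G, A, T, T)
  "TCGGTC" → prefix "TCG" already present; 3 new (G, T, C)
  "ACAGACG" → 7 new (A, C, A, G, A, C, G)
  "GTGACT" → 6 new (G, T, G, A, C, T)
  "GCTGT" → prefix "G" already present; 4 new (C, T, G, T)
  "ACAGGGT" → prefix "ACAG" already present; 3 new (G, G, T)
  "TCGAGTAC" → prefix "TCGA" already present; 4 new (G, T, A, C)
  "ACAGACCT" → prefix "ACAGAC" already present; 2 new (C, T)
  "GGACTAC" → prefix "G" already present; 6 new (G, A, C, T, A, C)
  "TCGGT" → prefix "TCGGT" already present; 0 new (none)
  "TCGTCC" → prefix "TCG" already present; 3 new (T, C, C)
  "ACAGAGC" → prefix "ACAGA" already present; 2 new (G, C)
  "TCGGCTTA" → prefix "TCGG" already present; 4 new (C, T, T, A)
Total nodes = 6 + 3 + 7 + 6 + 4 + 3 + 4 + 2 + 6 + 0 + 3 + 2 + 4 = 50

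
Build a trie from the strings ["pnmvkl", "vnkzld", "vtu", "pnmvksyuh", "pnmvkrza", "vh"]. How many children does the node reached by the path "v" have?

The children of the "v" node are the distinct next characters among strings starting with "v".
Distinct next characters after "v": h, n, t.
That node has 3 child edges.

3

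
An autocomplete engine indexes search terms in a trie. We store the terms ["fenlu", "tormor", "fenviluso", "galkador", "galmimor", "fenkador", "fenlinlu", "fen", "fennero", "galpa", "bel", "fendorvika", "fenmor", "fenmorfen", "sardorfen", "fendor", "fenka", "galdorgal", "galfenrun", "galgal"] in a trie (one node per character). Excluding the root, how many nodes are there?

85

For each word, the new-node count is its length minus the longest prefix already in the trie:
  "fenlu" → 5 new (f, e, n, l, u)
  "tormor" → 6 new (t, o, r, m, o, r)
  "fenviluso" → prefix "fen" already present; 6 new (v, i, l, u, s, o)
  "galkador" → 8 new (g, a, l, k, a, d, o, r)
  "galmimor" → prefix "gal" already present; 5 new (m, i, m, o, r)
  "fenkador" → prefix "fen" already present; 5 new (k, a, d, o, r)
  "fenlinlu" → prefix "fenl" already present; 4 new (i, n, l, u)
  "fen" → prefix "fen" already present; 0 new (none)
  "fennero" → prefix "fen" already present; 4 new (n, e, r, o)
  "galpa" → prefix "gal" already present; 2 new (p, a)
  "bel" → 3 new (b, e, l)
  "fendorvika" → prefix "fen" already present; 7 new (d, o, r, v, i, k, a)
  "fenmor" → prefix "fen" already present; 3 new (m, o, r)
  "fenmorfen" → prefix "fenmor" already present; 3 new (f, e, n)
  "sardorfen" → 9 new (s, a, r, d, o, r, f, e, n)
  "fendor" → prefix "fendor" already present; 0 new (none)
  "fenka" → prefix "fenka" already present; 0 new (none)
  "galdorgal" → prefix "gal" already present; 6 new (d, o, r, g, a, l)
  "galfenrun" → prefix "gal" already present; 6 new (f, e, n, r, u, n)
  "galgal" → prefix "gal" already present; 3 new (g, a, l)
Total nodes = 5 + 6 + 6 + 8 + 5 + 5 + 4 + 0 + 4 + 2 + 3 + 7 + 3 + 3 + 9 + 0 + 0 + 6 + 6 + 3 = 85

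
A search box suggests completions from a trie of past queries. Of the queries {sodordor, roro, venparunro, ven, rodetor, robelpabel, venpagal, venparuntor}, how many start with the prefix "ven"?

4

Filter for entries beginning with "ven":
Words under "ven": ven, venpagal, venparunro, venparuntor
Count: 4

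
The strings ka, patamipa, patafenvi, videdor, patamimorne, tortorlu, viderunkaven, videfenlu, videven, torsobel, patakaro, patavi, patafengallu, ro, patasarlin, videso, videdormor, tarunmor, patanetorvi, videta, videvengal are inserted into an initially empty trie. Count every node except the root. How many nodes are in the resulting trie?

For each word, the new-node count is its length minus the longest prefix already in the trie:
  "ka" → 2 new (k, a)
  "patamipa" → 8 new (p, a, t, a, m, i, p, a)
  "patafenvi" → prefix "pata" already present; 5 new (f, e, n, v, i)
  "videdor" → 7 new (v, i, d, e, d, o, r)
  "patamimorne" → prefix "patami" already present; 5 new (m, o, r, n, e)
  "tortorlu" → 8 new (t, o, r, t, o, r, l, u)
  "viderunkaven" → prefix "vide" already present; 8 new (r, u, n, k, a, v, e, n)
  "videfenlu" → prefix "vide" already present; 5 new (f, e, n, l, u)
  "videven" → prefix "vide" already present; 3 new (v, e, n)
  "torsobel" → prefix "tor" already present; 5 new (s, o, b, e, l)
  "patakaro" → prefix "pata" already present; 4 new (k, a, r, o)
  "patavi" → prefix "pata" already present; 2 new (v, i)
  "patafengallu" → prefix "patafen" already present; 5 new (g, a, l, l, u)
  "ro" → 2 new (r, o)
  "patasarlin" → prefix "pata" already present; 6 new (s, a, r, l, i, n)
  "videso" → prefix "vide" already present; 2 new (s, o)
  "videdormor" → prefix "videdor" already present; 3 new (m, o, r)
  "tarunmor" → prefix "t" already present; 7 new (a, r, u, n, m, o, r)
  "patanetorvi" → prefix "pata" already present; 7 new (n, e, t, o, r, v, i)
  "videta" → prefix "vide" already present; 2 new (t, a)
  "videvengal" → prefix "videven" already present; 3 new (g, a, l)
Total nodes = 2 + 8 + 5 + 7 + 5 + 8 + 8 + 5 + 3 + 5 + 4 + 2 + 5 + 2 + 6 + 2 + 3 + 7 + 7 + 2 + 3 = 99

99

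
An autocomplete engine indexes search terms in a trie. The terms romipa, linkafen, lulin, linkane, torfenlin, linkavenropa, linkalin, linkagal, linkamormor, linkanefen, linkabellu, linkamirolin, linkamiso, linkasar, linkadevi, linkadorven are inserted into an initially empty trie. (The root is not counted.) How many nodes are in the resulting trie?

Insert word by word; a character creates a node only if that edge doesn't already exist:
  "romipa" → 6 new (r, o, m, i, p, a)
  "linkafen" → 8 new (l, i, n, k, a, f, e, n)
  "lulin" → prefix "l" already present; 4 new (u, l, i, n)
  "linkane" → prefix "linka" already present; 2 new (n, e)
  "torfenlin" → 9 new (t, o, r, f, e, n, l, i, n)
  "linkavenropa" → prefix "linka" already present; 7 new (v, e, n, r, o, p, a)
  "linkalin" → prefix "linka" already present; 3 new (l, i, n)
  "linkagal" → prefix "linka" already present; 3 new (g, a, l)
  "linkamormor" → prefix "linka" already present; 6 new (m, o, r, m, o, r)
  "linkanefen" → prefix "linkane" already present; 3 new (f, e, n)
  "linkabellu" → prefix "linka" already present; 5 new (b, e, l, l, u)
  "linkamirolin" → prefix "linkam" already present; 6 new (i, r, o, l, i, n)
  "linkamiso" → prefix "linkami" already present; 2 new (s, o)
  "linkasar" → prefix "linka" already present; 3 new (s, a, r)
  "linkadevi" → prefix "linka" already present; 4 new (d, e, v, i)
  "linkadorven" → prefix "linkad" already present; 5 new (o, r, v, e, n)
Total nodes = 6 + 8 + 4 + 2 + 9 + 7 + 3 + 3 + 6 + 3 + 5 + 6 + 2 + 3 + 4 + 5 = 76

76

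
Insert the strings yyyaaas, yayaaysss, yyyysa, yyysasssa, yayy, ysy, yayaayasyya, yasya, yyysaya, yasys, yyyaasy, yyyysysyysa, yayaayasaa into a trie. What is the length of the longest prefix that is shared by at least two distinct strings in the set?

Equivalently: take the maximum, over all pairs, of their longest common prefix length.
"yayaayasaa" and "yayaayasyya" agree on "yayaayas" (8 characters) before diverging; nothing deeper is shared.
Longest shared-prefix length: 8

8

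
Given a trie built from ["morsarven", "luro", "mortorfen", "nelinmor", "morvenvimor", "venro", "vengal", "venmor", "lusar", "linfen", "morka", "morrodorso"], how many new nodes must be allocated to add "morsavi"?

2

The longest prefix of "morsavi" already in the trie is "morsa" (length 5).
Each of the 2 remaining characters creates one node.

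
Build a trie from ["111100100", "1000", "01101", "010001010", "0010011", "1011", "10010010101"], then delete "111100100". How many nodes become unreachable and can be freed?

8

A node on "111100100"'s path can go only if nothing else ends at it or branches off below it.
The suffix "11100100" (8 nodes) is used only by "111100100"; the node for "1" still has the child "0", so pruning stops there.
Nodes removed: 8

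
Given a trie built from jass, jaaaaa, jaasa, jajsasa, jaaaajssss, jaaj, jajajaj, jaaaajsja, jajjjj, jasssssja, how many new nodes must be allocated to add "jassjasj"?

4

"jass" is already a path in the trie; the remaining "jasj" must be added.
New nodes needed: |"jassjasj"| − 4 = 8 − 4 = 4.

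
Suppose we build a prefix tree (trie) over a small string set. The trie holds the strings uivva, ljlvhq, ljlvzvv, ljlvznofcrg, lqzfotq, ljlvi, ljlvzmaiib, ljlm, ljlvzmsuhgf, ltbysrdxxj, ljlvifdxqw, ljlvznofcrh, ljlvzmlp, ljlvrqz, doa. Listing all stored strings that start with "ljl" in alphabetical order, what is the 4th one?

ljlvifdxqw

DFS of the "ljl" subtree visits, in order: "ljlm", "ljlvhq", "ljlvi", "ljlvifdxqw", "ljlvrqz", "ljlvzmaiib", "ljlvzmlp", "ljlvzmsuhgf", "ljlvznofcrg", "ljlvznofcrh", "ljlvzvv"
Position 4: ljlvifdxqw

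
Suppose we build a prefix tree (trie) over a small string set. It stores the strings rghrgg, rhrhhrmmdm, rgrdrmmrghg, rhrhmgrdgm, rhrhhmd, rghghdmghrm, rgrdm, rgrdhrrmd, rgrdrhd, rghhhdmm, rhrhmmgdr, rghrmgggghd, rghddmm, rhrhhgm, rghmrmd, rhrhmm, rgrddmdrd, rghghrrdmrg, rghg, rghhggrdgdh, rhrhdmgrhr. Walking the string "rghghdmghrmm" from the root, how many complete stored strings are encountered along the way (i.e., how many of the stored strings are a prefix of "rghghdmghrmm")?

2

Traverse "rghghdmghrmm" character by character; count nodes along the way that are marked as word ends.
Prefixes of the query that are stored words: "rghg", "rghghdmghrm"
Count: 2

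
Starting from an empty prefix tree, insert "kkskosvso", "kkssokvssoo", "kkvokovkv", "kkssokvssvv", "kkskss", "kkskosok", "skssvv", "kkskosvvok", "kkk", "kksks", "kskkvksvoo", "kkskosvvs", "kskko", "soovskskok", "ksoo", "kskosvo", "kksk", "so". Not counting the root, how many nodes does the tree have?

Count nodes per top-level branch (shared prefixes stored once):
  'k'-branch (kkk, kksk, kkskosok, kkskosvso, kkskosvvok, kkskosvvs, kksks, kkskss, kkssokvssoo, kkssokvssvv, kkvokovkv, kskko, kskkvksvoo, kskosvo, ksoo): 51 nodes
  's'-branch (skssvv, so, soovskskok): 15 nodes
Sum: 66

66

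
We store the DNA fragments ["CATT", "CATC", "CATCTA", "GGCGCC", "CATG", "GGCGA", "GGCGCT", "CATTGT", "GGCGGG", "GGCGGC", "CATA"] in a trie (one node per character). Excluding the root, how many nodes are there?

Insert word by word; a character creates a node only if that edge doesn't already exist:
  "CATT" → 4 new (C, A, T, T)
  "CATC" → prefix "CAT" already present; 1 new (C)
  "CATCTA" → prefix "CATC" already present; 2 new (T, A)
  "GGCGCC" → 6 new (G, G, C, G, C, C)
  "CATG" → prefix "CAT" already present; 1 new (G)
  "GGCGA" → prefix "GGCG" already present; 1 new (A)
  "GGCGCT" → prefix "GGCGC" already present; 1 new (T)
  "CATTGT" → prefix "CATT" already present; 2 new (G, T)
  "GGCGGG" → prefix "GGCG" already present; 2 new (G, G)
  "GGCGGC" → prefix "GGCGG" already present; 1 new (C)
  "CATA" → prefix "CAT" already present; 1 new (A)
Total nodes = 4 + 1 + 2 + 6 + 1 + 1 + 1 + 2 + 2 + 1 + 1 = 22

22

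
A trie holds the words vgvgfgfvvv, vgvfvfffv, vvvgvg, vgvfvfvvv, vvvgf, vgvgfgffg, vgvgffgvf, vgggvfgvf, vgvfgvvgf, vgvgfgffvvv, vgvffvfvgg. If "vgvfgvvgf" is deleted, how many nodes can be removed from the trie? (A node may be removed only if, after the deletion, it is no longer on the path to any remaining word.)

A node on "vgvfgvvgf"'s path can go only if nothing else ends at it or branches off below it.
The suffix "gvvgf" (5 nodes) is used only by "vgvfgvvgf"; the node for "vgvf" still has the child "v", so pruning stops there.
Nodes removed: 5

5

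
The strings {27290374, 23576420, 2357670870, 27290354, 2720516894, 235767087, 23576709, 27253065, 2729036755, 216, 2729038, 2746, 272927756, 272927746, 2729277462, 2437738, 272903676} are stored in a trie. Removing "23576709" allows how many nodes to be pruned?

1

A node on "23576709"'s path can go only if nothing else ends at it or branches off below it.
The suffix "9" (1 node) is used only by "23576709"; the node for "2357670" still has the child "8", so pruning stops there.
Nodes removed: 1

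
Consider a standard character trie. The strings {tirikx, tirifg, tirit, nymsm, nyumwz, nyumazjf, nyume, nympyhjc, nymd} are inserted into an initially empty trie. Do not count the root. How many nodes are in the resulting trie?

For each word, the new-node count is its length minus the longest prefix already in the trie:
  "tirikx" → 6 new (t, i, r, i, k, x)
  "tirifg" → prefix "tiri" already present; 2 new (f, g)
  "tirit" → prefix "tiri" already present; 1 new (t)
  "nymsm" → 5 new (n, y, m, s, m)
  "nyumwz" → prefix "ny" already present; 4 new (u, m, w, z)
  "nyumazjf" → prefix "nyum" already present; 4 new (a, z, j, f)
  "nyume" → prefix "nyum" already present; 1 new (e)
  "nympyhjc" → prefix "nym" already present; 5 new (p, y, h, j, c)
  "nymd" → prefix "nym" already present; 1 new (d)
Total nodes = 6 + 2 + 1 + 5 + 4 + 4 + 1 + 5 + 1 = 29

29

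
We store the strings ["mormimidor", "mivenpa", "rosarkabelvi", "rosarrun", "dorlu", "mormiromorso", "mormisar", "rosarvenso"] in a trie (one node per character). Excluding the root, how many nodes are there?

51

Trace insertions, counting only characters that open a new branch:
  "mormimidor" → 10 new (m, o, r, m, i, m, i, d, o, r)
  "mivenpa" → prefix "m" already present; 6 new (i, v, e, n, p, a)
  "rosarkabelvi" → 12 new (r, o, s, a, r, k, a, b, e, l, v, i)
  "rosarrun" → prefix "rosar" already present; 3 new (r, u, n)
  "dorlu" → 5 new (d, o, r, l, u)
  "mormiromorso" → prefix "mormi" already present; 7 new (r, o, m, o, r, s, o)
  "mormisar" → prefix "mormi" already present; 3 new (s, a, r)
  "rosarvenso" → prefix "rosar" already present; 5 new (v, e, n, s, o)
Total nodes = 10 + 6 + 12 + 3 + 5 + 7 + 3 + 5 = 51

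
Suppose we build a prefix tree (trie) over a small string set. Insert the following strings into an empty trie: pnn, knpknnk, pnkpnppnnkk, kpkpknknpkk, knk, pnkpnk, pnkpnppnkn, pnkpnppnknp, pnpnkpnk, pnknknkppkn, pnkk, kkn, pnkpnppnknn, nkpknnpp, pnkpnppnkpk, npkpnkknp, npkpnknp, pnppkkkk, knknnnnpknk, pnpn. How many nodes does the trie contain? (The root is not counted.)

85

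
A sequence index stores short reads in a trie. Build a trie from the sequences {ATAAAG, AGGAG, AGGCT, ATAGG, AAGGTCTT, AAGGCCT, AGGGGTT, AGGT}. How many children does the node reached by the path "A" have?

3

Follow the path "A" to its node, then look at its outgoing edges.
Characters that immediately follow "A" among the stored strings: {A, G, T}.
That node has 3 child edges.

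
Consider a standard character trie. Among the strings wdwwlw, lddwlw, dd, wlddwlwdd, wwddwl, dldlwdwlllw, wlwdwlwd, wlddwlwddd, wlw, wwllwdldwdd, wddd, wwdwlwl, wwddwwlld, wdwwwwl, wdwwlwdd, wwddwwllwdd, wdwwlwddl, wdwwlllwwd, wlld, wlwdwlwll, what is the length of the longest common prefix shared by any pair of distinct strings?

Equivalently: take the maximum, over all pairs, of their longest common prefix length.
e.g. "wlddwlwdd" and "wlddwlwddd" share the prefix "wlddwlwdd" of length 9; no pair shares a longer one.
Longest shared-prefix length: 9

9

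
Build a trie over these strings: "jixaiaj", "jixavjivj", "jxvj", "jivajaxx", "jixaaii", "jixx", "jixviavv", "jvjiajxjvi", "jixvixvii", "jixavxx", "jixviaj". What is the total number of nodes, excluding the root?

46

Count nodes per top-level branch (shared prefixes stored once):
  'j'-branch (jivajaxx, jixaaii, jixaiaj, jixavjivj, jixavxx, jixviaj, jixviavv, jixvixvii, jixx, jvjiajxjvi, jxvj): 46 nodes
Sum: 46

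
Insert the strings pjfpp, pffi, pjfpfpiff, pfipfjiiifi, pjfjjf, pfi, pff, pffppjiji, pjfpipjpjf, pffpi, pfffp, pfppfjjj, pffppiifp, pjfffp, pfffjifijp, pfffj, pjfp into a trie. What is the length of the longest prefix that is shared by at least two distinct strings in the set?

The deepest shared node is where two words last agree before diverging.
"pfffj" and "pfffjifijp" agree on "pfffj" (5 characters) before diverging; nothing deeper is shared.
Longest shared-prefix length: 5

5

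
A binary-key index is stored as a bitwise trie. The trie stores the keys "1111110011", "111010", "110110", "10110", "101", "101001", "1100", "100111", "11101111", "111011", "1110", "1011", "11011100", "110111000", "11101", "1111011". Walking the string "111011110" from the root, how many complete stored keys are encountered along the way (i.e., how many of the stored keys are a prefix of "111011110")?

4

Traverse "111011110" character by character; count nodes along the way that are marked as word ends.
Prefixes of the query that are stored words: "1110", "11101", "111011", "11101111"
Count: 4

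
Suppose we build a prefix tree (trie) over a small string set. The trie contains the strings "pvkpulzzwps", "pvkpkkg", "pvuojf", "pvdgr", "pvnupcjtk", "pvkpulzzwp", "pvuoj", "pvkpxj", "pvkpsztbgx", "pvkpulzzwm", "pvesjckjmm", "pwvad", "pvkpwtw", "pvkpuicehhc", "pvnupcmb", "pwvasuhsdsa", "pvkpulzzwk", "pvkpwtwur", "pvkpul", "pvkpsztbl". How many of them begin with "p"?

Filter for entries beginning with "p":
Matches: "pvdgr", "pvesjckjmm", "pvkpkkg", "pvkpsztbgx", "pvkpsztbl", "pvkpuicehhc", "pvkpul", "pvkpulzzwk", "pvkpulzzwm", "pvkpulzzwp", "pvkpulzzwps", "pvkpwtw", "pvkpwtwur", "pvkpxj", "pvnupcjtk", "pvnupcmb", "pvuoj", "pvuojf", "pwvad", "pwvasuhsdsa"
Count: 20

20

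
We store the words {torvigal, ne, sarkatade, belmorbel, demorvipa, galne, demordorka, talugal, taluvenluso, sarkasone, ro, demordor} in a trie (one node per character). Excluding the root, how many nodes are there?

For each word, the new-node count is its length minus the longest prefix already in the trie:
  "torvigal" → 8 new (t, o, r, v, i, g, a, l)
  "ne" → 2 new (n, e)
  "sarkatade" → 9 new (s, a, r, k, a, t, a, d, e)
  "belmorbel" → 9 new (b, e, l, m, o, r, b, e, l)
  "demorvipa" → 9 new (d, e, m, o, r, v, i, p, a)
  "galne" → 5 new (g, a, l, n, e)
  "demordorka" → prefix "demor" already present; 5 new (d, o, r, k, a)
  "talugal" → prefix "t" already present; 6 new (a, l, u, g, a, l)
  "taluvenluso" → prefix "talu" already present; 7 new (v, e, n, l, u, s, o)
  "sarkasone" → prefix "sarka" already present; 4 new (s, o, n, e)
  "ro" → 2 new (r, o)
  "demordor" → prefix "demordor" already present; 0 new (none)
Total nodes = 8 + 2 + 9 + 9 + 9 + 5 + 5 + 6 + 7 + 4 + 2 + 0 = 66

66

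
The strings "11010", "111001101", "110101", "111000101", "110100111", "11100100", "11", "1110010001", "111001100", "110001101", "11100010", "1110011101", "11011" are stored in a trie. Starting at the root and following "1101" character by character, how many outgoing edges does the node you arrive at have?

2

Walk "1101" from the root, arriving at one node.
Distinct next characters after "1101": 0, 1.
That node has 2 child edges.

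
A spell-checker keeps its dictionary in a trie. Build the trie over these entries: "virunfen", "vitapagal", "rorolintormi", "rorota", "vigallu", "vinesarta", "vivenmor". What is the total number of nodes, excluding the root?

47

Trace insertions, counting only characters that open a new branch:
  "virunfen" → 8 new (v, i, r, u, n, f, e, n)
  "vitapagal" → prefix "vi" already present; 7 new (t, a, p, a, g, a, l)
  "rorolintormi" → 12 new (r, o, r, o, l, i, n, t, o, r, m, i)
  "rorota" → prefix "roro" already present; 2 new (t, a)
  "vigallu" → prefix "vi" already present; 5 new (g, a, l, l, u)
  "vinesarta" → prefix "vi" already present; 7 new (n, e, s, a, r, t, a)
  "vivenmor" → prefix "vi" already present; 6 new (v, e, n, m, o, r)
Total nodes = 8 + 7 + 12 + 2 + 5 + 7 + 6 = 47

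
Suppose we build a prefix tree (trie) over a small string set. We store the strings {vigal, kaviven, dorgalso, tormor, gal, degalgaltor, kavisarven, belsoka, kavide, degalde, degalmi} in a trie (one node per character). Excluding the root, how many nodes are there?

For each word, the new-node count is its length minus the longest prefix already in the trie:
  "vigal" → 5 new (v, i, g, a, l)
  "kaviven" → 7 new (k, a, v, i, v, e, n)
  "dorgalso" → 8 new (d, o, r, g, a, l, s, o)
  "tormor" → 6 new (t, o, r, m, o, r)
  "gal" → 3 new (g, a, l)
  "degalgaltor" → prefix "d" already present; 10 new (e, g, a, l, g, a, l, t, o, r)
  "kavisarven" → prefix "kavi" already present; 6 new (s, a, r, v, e, n)
  "belsoka" → 7 new (b, e, l, s, o, k, a)
  "kavide" → prefix "kavi" already present; 2 new (d, e)
  "degalde" → prefix "degal" already present; 2 new (d, e)
  "degalmi" → prefix "degal" already present; 2 new (m, i)
Total nodes = 5 + 7 + 8 + 6 + 3 + 10 + 6 + 7 + 2 + 2 + 2 = 58

58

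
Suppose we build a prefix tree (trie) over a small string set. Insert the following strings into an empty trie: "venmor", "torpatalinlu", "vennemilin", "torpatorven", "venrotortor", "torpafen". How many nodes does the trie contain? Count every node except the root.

Trace insertions, counting only characters that open a new branch:
  "venmor" → 6 new (v, e, n, m, o, r)
  "torpatalinlu" → 12 new (t, o, r, p, a, t, a, l, i, n, l, u)
  "vennemilin" → prefix "ven" already present; 7 new (n, e, m, i, l, i, n)
  "torpatorven" → prefix "torpat" already present; 5 new (o, r, v, e, n)
  "venrotortor" → prefix "ven" already present; 8 new (r, o, t, o, r, t, o, r)
  "torpafen" → prefix "torpa" already present; 3 new (f, e, n)
Total nodes = 6 + 12 + 7 + 5 + 8 + 3 = 41

41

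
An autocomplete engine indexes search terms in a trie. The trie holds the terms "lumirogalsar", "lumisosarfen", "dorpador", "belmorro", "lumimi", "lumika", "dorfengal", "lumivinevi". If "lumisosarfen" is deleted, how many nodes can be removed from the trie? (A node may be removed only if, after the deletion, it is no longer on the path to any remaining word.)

8

After clearing the end-marker at "lumisosarfen", prune upward until reaching a node still needed by another word.
The suffix "sosarfen" (8 nodes) is used only by "lumisosarfen"; the node for "lumi" still has the child "r", so pruning stops there.
Nodes removed: 8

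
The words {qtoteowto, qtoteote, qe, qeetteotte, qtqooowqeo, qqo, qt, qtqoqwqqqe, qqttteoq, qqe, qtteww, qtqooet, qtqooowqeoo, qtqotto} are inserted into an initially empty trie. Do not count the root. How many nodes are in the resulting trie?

53

Trace insertions, counting only characters that open a new branch:
  "qtoteowto" → 9 new (q, t, o, t, e, o, w, t, o)
  "qtoteote" → prefix "qtoteo" already present; 2 new (t, e)
  "qe" → prefix "q" already present; 1 new (e)
  "qeetteotte" → prefix "qe" already present; 8 new (e, t, t, e, o, t, t, e)
  "qtqooowqeo" → prefix "qt" already present; 8 new (q, o, o, o, w, q, e, o)
  "qqo" → prefix "q" already present; 2 new (q, o)
  "qt" → prefix "qt" already present; 0 new (none)
  "qtqoqwqqqe" → prefix "qtqo" already present; 6 new (q, w, q, q, q, e)
  "qqttteoq" → prefix "qq" already present; 6 new (t, t, t, e, o, q)
  "qqe" → prefix "qq" already present; 1 new (e)
  "qtteww" → prefix "qt" already present; 4 new (t, e, w, w)
  "qtqooet" → prefix "qtqoo" already present; 2 new (e, t)
  "qtqooowqeoo" → prefix "qtqooowqeo" already present; 1 new (o)
  "qtqotto" → prefix "qtqo" already present; 3 new (t, t, o)
Total nodes = 9 + 2 + 1 + 8 + 8 + 2 + 0 + 6 + 6 + 1 + 4 + 2 + 1 + 3 = 53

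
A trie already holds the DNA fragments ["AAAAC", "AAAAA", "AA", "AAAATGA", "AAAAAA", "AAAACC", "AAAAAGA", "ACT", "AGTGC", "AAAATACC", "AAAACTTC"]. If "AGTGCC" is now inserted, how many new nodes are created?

1

The longest prefix of "AGTGCC" already in the trie is "AGTGC" (length 5).
So 6 − 5 = 1 new nodes.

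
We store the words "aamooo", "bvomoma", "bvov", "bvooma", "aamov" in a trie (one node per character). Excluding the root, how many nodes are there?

Insert word by word; a character creates a node only if that edge doesn't already exist:
  "aamooo" → 6 new (a, a, m, o, o, o)
  "bvomoma" → 7 new (b, v, o, m, o, m, a)
  "bvov" → prefix "bvo" already present; 1 new (v)
  "bvooma" → prefix "bvo" already present; 3 new (o, m, a)
  "aamov" → prefix "aamo" already present; 1 new (v)
Total nodes = 6 + 7 + 1 + 3 + 1 = 18

18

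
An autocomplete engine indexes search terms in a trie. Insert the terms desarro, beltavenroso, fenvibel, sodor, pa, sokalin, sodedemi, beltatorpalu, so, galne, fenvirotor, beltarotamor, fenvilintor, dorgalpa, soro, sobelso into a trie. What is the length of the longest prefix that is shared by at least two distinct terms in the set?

5

Equivalently: take the maximum, over all pairs, of their longest common prefix length.
e.g. "beltarotamor" and "beltatorpalu" share the prefix "belta" of length 5; no pair shares a longer one.
Longest shared-prefix length: 5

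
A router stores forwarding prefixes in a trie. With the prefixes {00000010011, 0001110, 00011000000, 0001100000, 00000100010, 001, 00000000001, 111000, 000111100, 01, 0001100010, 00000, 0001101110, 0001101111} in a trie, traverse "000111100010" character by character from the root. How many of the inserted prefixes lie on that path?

1

Walk "000111100010" from the root; an end-of-word marker is hit whenever a stored word is a prefix of "000111100010".
Prefixes of the query that are stored words: "000111100"
Count: 1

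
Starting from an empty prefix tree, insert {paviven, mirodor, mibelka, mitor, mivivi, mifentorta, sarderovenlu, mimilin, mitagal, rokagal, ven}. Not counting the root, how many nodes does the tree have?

Trace insertions, counting only characters that open a new branch:
  "paviven" → 7 new (p, a, v, i, v, e, n)
  "mirodor" → 7 new (m, i, r, o, d, o, r)
  "mibelka" → prefix "mi" already present; 5 new (b, e, l, k, a)
  "mitor" → prefix "mi" already present; 3 new (t, o, r)
  "mivivi" → prefix "mi" already present; 4 new (v, i, v, i)
  "mifentorta" → prefix "mi" already present; 8 new (f, e, n, t, o, r, t, a)
  "sarderovenlu" → 12 new (s, a, r, d, e, r, o, v, e, n, l, u)
  "mimilin" → prefix "mi" already present; 5 new (m, i, l, i, n)
  "mitagal" → prefix "mit" already present; 4 new (a, g, a, l)
  "rokagal" → 7 new (r, o, k, a, g, a, l)
  "ven" → 3 new (v, e, n)
Total nodes = 7 + 7 + 5 + 3 + 4 + 8 + 12 + 5 + 4 + 7 + 3 = 65

65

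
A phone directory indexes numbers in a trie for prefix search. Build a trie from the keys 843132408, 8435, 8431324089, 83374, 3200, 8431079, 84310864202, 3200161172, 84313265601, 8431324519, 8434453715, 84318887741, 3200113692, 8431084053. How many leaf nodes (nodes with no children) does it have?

A leaf is a node with no children — equivalently, the end of a word that is not a proper prefix of any other stored word.
Those words: "3200113692", "3200161172", "83374", "8431079", "8431084053", "84310864202", "8431324089", "8431324519", "84313265601", "84318887741", "8434453715", "8435"
Leaf count: 12

12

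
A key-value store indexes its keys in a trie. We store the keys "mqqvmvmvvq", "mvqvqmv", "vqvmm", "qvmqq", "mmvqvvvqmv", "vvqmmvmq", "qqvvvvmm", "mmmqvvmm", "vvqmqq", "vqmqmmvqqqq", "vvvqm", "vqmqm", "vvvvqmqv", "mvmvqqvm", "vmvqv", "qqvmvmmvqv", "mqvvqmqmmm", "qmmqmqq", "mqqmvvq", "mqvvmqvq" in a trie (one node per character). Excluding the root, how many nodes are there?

113

Count nodes per top-level branch (shared prefixes stored once):
  'm'-branch (mmmqvvmm, mmvqvvvqmv, mqqmvvq, mqqvmvmvvq, mqvvmqvq, mqvvqmqmmm, mvmvqqvm, mvqvqmv): 53 nodes
  'q'-branch (qmmqmqq, qqvmvmmvqv, qqvvvvmm, qvmqq): 25 nodes
  'v'-branch (vmvqv, vqmqm, vqmqmmvqqqq, vqvmm, vvqmmvmq, vvqmqq, vvvqm, vvvvqmqv): 35 nodes
Sum: 113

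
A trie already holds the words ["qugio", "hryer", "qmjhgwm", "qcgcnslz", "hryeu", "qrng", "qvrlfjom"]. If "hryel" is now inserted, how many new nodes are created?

"hrye" is already a path in the trie; the remaining "l" must be added.
Each of the 1 remaining characters creates one node.

1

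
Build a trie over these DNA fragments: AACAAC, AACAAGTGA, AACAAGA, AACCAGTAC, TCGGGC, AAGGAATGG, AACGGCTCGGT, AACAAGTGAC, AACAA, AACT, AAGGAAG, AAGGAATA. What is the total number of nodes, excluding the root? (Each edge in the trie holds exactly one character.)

Count nodes per top-level branch (shared prefixes stored once):
  'A'-branch (AACAA, AACAAC, AACAAGA, AACAAGTGA, AACAAGTGAC, AACCAGTAC, AACGGCTCGGT, AACT, AAGGAAG, AAGGAATA, AAGGAATGG): 36 nodes
  'T'-branch (TCGGGC): 6 nodes
Sum: 42

42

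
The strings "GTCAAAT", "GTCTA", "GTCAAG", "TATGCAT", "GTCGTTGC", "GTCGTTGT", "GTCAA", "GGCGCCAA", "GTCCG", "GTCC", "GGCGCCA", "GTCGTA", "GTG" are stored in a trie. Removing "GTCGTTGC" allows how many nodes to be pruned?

Walk "GTCGTTGC" from the leaf back toward the root, removing each node that no remaining word uses.
The suffix "C" (1 node) is used only by "GTCGTTGC"; the node for "GTCGTTG" still has the child "T", so pruning stops there.
Nodes removed: 1

1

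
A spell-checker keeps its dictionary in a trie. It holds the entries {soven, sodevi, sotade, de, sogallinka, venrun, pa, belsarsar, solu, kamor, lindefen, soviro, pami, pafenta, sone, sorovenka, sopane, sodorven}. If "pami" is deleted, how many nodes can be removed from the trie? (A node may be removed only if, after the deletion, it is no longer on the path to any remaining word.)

2

After clearing the end-marker at "pami", prune upward until reaching a node still needed by another word.
The suffix "mi" (2 nodes) is used only by "pami"; the node for "pa" still has the child "f", so pruning stops there.
Nodes removed: 2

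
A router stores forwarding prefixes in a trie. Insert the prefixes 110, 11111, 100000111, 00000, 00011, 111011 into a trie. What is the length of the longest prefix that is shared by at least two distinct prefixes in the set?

3

The deepest shared node is where two words last agree before diverging.
e.g. "00000" and "00011" share the prefix "000" of length 3; no pair shares a longer one.
Longest shared-prefix length: 3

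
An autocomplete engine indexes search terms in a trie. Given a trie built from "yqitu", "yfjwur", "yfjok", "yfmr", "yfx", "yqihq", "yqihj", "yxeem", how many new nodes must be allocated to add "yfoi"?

The longest prefix of "yfoi" already in the trie is "yf" (length 2).
New nodes needed: |"yfoi"| − 2 = 4 − 2 = 2.

2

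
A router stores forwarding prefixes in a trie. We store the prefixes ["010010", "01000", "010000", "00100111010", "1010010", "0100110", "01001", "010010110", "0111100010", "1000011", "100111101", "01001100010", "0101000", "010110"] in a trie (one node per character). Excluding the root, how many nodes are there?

59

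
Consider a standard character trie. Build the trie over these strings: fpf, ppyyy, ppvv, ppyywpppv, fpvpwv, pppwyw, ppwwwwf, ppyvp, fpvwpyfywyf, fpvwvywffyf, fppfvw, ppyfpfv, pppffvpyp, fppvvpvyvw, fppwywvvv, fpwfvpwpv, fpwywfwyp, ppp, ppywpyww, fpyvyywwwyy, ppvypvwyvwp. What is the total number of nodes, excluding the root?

107

For each word, the new-node count is its length minus the longest prefix already in the trie:
  "fpf" → 3 new (f, p, f)
  "ppyyy" → 5 new (p, p, y, y, y)
  "ppvv" → prefix "pp" already present; 2 new (v, v)
  "ppyywpppv" → prefix "ppyy" already present; 5 new (w, p, p, p, v)
  "fpvpwv" → prefix "fp" already present; 4 new (v, p, w, v)
  "pppwyw" → prefix "pp" already present; 4 new (p, w, y, w)
  "ppwwwwf" → prefix "pp" already present; 5 new (w, w, w, w, f)
  "ppyvp" → prefix "ppy" already present; 2 new (v, p)
  "fpvwpyfywyf" → prefix "fpv" already present; 8 new (w, p, y, f, y, w, y, f)
  "fpvwvywffyf" → prefix "fpvw" already present; 7 new (v, y, w, f, f, y, f)
  "fppfvw" → prefix "fp" already present; 4 new (p, f, v, w)
  "ppyfpfv" → prefix "ppy" already present; 4 new (f, p, f, v)
  "pppffvpyp" → prefix "ppp" already present; 6 new (f, f, v, p, y, p)
  "fppvvpvyvw" → prefix "fpp" already present; 7 new (v, v, p, v, y, v, w)
  "fppwywvvv" → prefix "fpp" already present; 6 new (w, y, w, v, v, v)
  "fpwfvpwpv" → prefix "fp" already present; 7 new (w, f, v, p, w, p, v)
  "fpwywfwyp" → prefix "fpw" already present; 6 new (y, w, f, w, y, p)
  "ppp" → prefix "ppp" already present; 0 new (none)
  "ppywpyww" → prefix "ppy" already present; 5 new (w, p, y, w, w)
  "fpyvyywwwyy" → prefix "fp" already present; 9 new (y, v, y, y, w, w, w, y, y)
  "ppvypvwyvwp" → prefix "ppv" already present; 8 new (y, p, v, w, y, v, w, p)
Total nodes = 3 + 5 + 2 + 5 + 4 + 4 + 5 + 2 + 8 + 7 + 4 + 4 + 6 + 7 + 6 + 7 + 6 + 0 + 5 + 9 + 8 = 107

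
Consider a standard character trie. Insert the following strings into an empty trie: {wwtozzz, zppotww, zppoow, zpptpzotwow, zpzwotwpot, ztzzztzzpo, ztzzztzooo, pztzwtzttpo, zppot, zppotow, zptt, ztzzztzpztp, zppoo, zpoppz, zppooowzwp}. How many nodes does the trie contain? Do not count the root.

Insert word by word; a character creates a node only if that edge doesn't already exist:
  "wwtozzz" → 7 new (w, w, t, o, z, z, z)
  "zppotww" → 7 new (z, p, p, o, t, w, w)
  "zppoow" → prefix "zppo" already present; 2 new (o, w)
  "zpptpzotwow" → prefix "zpp" already present; 8 new (t, p, z, o, t, w, o, w)
  "zpzwotwpot" → prefix "zp" already present; 8 new (z, w, o, t, w, p, o, t)
  "ztzzztzzpo" → prefix "z" already present; 9 new (t, z, z, z, t, z, z, p, o)
  "ztzzztzooo" → prefix "ztzzztz" already present; 3 new (o, o, o)
  "pztzwtzttpo" → 11 new (p, z, t, z, w, t, z, t, t, p, o)
  "zppot" → prefix "zppot" already present; 0 new (none)
  "zppotow" → prefix "zppot" already present; 2 new (o, w)
  "zptt" → prefix "zp" already present; 2 new (t, t)
  "ztzzztzpztp" → prefix "ztzzztz" already present; 4 new (p, z, t, p)
  "zppoo" → prefix "zppoo" already present; 0 new (none)
  "zpoppz" → prefix "zp" already present; 4 new (o, p, p, z)
  "zppooowzwp" → prefix "zppoo" already present; 5 new (o, w, z, w, p)
Total nodes = 7 + 7 + 2 + 8 + 8 + 9 + 3 + 11 + 0 + 2 + 2 + 4 + 0 + 4 + 5 = 72

72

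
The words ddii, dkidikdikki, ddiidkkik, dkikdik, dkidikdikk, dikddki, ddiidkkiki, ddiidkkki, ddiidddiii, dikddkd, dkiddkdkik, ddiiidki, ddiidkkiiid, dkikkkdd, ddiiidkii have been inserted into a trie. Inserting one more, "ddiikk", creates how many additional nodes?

The longest prefix of "ddiikk" already in the trie is "ddii" (length 4).
Each of the 2 remaining characters creates one node.

2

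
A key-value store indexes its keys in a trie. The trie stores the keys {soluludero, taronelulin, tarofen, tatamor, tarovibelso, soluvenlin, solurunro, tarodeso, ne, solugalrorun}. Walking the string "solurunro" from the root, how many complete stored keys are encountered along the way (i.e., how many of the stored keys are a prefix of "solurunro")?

Traverse "solurunro" character by character; count nodes along the way that are marked as word ends.
Prefixes of the query that are stored words: "solurunro"
Count: 1

1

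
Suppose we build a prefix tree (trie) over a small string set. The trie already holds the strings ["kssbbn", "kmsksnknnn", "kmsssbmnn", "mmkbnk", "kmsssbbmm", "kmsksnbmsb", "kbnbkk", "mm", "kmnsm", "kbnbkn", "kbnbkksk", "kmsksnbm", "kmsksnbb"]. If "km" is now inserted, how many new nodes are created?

0

"km" is already a full path in the trie; only an end-marker is added.
No new nodes are needed: 0.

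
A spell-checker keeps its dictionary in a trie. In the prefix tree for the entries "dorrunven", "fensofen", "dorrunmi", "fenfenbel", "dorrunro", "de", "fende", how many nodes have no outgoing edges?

Leaves are exactly the stored words that no other stored word extends.
Those words: "de", "dorrunmi", "dorrunro", "dorrunven", "fende", "fenfenbel", "fensofen"
Leaf count: 7

7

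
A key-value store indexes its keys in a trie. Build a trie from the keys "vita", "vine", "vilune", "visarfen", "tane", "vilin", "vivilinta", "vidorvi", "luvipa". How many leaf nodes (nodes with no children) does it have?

9

Leaves are exactly the stored words that no other stored word extends.
Those words: "luvipa", "tane", "vidorvi", "vilin", "vilune", "vine", "visarfen", "vita", "vivilinta"
Leaf count: 9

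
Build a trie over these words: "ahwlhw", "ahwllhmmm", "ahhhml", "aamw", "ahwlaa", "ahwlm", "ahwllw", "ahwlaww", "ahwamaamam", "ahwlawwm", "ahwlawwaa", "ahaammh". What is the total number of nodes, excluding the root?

Trace insertions, counting only characters that open a new branch:
  "ahwlhw" → 6 new (a, h, w, l, h, w)
  "ahwllhmmm" → prefix "ahwl" already present; 5 new (l, h, m, m, m)
  "ahhhml" → prefix "ah" already present; 4 new (h, h, m, l)
  "aamw" → prefix "a" already present; 3 new (a, m, w)
  "ahwlaa" → prefix "ahwl" already present; 2 new (a, a)
  "ahwlm" → prefix "ahwl" already present; 1 new (m)
  "ahwllw" → prefix "ahwll" already present; 1 new (w)
  "ahwlaww" → prefix "ahwla" already present; 2 new (w, w)
  "ahwamaamam" → prefix "ahw" already present; 7 new (a, m, a, a, m, a, m)
  "ahwlawwm" → prefix "ahwlaww" already present; 1 new (m)
  "ahwlawwaa" → prefix "ahwlaww" already present; 2 new (a, a)
  "ahaammh" → prefix "ah" already present; 5 new (a, a, m, m, h)
Total nodes = 6 + 5 + 4 + 3 + 2 + 1 + 1 + 2 + 7 + 1 + 2 + 5 = 39

39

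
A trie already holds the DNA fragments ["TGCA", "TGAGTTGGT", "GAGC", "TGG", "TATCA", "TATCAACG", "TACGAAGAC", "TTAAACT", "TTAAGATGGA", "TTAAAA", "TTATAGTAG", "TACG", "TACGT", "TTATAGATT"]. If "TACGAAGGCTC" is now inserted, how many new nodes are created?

4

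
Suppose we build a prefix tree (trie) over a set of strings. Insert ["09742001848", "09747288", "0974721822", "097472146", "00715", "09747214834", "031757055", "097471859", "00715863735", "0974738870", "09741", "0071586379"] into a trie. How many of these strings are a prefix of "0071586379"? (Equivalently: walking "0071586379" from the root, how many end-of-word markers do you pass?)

2

Traverse "0071586379" character by character; count nodes along the way that are marked as word ends.
Prefixes of the query that are stored words: "00715", "0071586379"
Count: 2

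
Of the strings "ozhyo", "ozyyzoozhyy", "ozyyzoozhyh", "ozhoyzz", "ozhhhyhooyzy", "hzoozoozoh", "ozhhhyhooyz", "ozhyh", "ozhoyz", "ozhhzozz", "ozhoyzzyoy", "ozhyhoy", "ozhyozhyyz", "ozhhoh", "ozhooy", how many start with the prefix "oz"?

Filter for entries beginning with "oz":
Matches: "ozhhhyhooyz", "ozhhhyhooyzy", "ozhhoh", "ozhhzozz", "ozhooy", "ozhoyz", "ozhoyzz", "ozhoyzzyoy", "ozhyh", "ozhyhoy", "ozhyo", "ozhyozhyyz", "ozyyzoozhyh", "ozyyzoozhyy"
Count: 14

14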